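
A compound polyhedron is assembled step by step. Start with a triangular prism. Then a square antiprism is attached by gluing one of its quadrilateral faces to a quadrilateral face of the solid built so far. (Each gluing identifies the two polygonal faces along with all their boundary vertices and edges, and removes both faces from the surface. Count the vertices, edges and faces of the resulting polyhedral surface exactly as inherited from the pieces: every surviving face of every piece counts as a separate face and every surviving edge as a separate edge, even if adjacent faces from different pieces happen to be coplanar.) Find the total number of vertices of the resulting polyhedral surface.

10

A triangular prism: V=6, E=9, F=5.
Attach a square antiprism (V=8, E=16, F=10) along a 4-gon: merge 4 vertices and 4 edges, delete both glued faces → V=10, E=21, F=13.
Check: V − E + F = 10 − 21 + 13 = 2.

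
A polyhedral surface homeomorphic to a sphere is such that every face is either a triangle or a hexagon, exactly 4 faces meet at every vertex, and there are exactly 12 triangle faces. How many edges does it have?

24

Let x be the number of hexagons; then F = 12 + x.
Edge–face incidences: 2E = 3·12 + 6·x = 36 + 6x.
Every vertex has degree 4, so 4V = 2E.
Euler: V − E + F = 2 ⇒ (2E)/4 − E + (12 + x) = 2.
Multiply by 8: 2·(2E) − 4·(2E) + 8·(12 + x) = 16, i.e. 96 + 8x − 2·(36 + 6x) = 16.
Collecting terms: −4x + 24 = 16, so −4x = −8, so x = 2.
Then 2E = 36 + 6·2 = 48, so E = 24, V = 2E/4 = 12, F = 12 + 2 = 14.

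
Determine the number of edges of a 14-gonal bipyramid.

42

A bipyramid over an n-gon has 2n triangular faces and n + 2 vertices: V = 14 + 2 = 16, E = 3·14 = 42, F = 2·14 = 28.
Check: V − E + F = 16 − 42 + 28 = 2.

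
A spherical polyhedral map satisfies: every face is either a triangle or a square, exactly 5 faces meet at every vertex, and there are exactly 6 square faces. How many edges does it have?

Let x be the number of triangles; then F = 6 + x.
Edge–face incidences: 2E = 4·6 + 3·x = 24 + 3x.
Every vertex has degree 5, so 5V = 2E.
Euler: V − E + F = 2 ⇒ (2E)/5 − E + (6 + x) = 2.
Multiply by 10: 2·(2E) − 5·(2E) + 10·(6 + x) = 20, i.e. 60 + 10x − 3·(24 + 3x) = 20.
Collecting terms: x − 12 = 20, so x = 32.
Then 2E = 24 + 3·32 = 120, so E = 60, V = 2E/5 = 24, F = 6 + 32 = 38.

60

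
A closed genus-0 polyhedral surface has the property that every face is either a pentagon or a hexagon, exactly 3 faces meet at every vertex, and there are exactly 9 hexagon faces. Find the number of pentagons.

Let x be the number of pentagons; then F = 9 + x.
Edge–face incidences: 2E = 6·9 + 5·x = 54 + 5x.
Every vertex has degree 3, so 3V = 2E.
Euler: V − E + F = 2 ⇒ (2E)/3 − E + (9 + x) = 2.
Multiply by 6: 2·(2E) − 3·(2E) + 6·(9 + x) = 12, i.e. 54 + 6x − (54 + 5x) = 12.
Collecting terms: x = 12.
Then 2E = 54 + 5·12 = 114, so E = 57, V = 2E/3 = 38, F = 9 + 12 = 21.

12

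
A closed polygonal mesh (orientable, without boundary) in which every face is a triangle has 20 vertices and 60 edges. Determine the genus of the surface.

1

Every face is a triangle and each edge borders two faces, so 3F = 2·60, giving F = 40.
χ = V − E + F = 20 − 60 + 40 = 0.
For a closed orientable surface χ = 2 − 2g, so g = (2 − (0))/2 = 1.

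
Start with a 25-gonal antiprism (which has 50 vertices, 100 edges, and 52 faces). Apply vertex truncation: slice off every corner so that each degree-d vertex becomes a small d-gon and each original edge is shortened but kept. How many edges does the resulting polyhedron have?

300

Truncation replaces each original edge-end by a new vertex, so V′ = 2E = 200.
Each original edge survives, and each old vertex of degree d contributes d new edges; summing degrees gives Σd = 2E, so E′ = E + 2E = 3E = 300.
Each original face survives and each original vertex becomes one new face: F′ = F + V = 102.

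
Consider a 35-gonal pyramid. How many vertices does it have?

A pyramid on an n-gon base has one n-gon and n triangles: V = 35 + 1 = 36, E = 2·35 = 70, F = 35 + 1 = 36.

36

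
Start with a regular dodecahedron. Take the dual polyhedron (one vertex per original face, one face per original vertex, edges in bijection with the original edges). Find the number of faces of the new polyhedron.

The base solid has V = 20, E = 30, F = 12.
The dual swaps V and F and preserves E: V′ = F = 12, E′ = E = 30, F′ = V = 20.

20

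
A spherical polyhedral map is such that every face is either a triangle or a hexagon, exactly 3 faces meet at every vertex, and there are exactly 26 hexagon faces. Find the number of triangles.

Let x be the number of triangles; then F = 26 + x.
Edge–face incidences: 2E = 6·26 + 3·x = 156 + 3x.
Every vertex has degree 3, so 3V = 2E.
Euler: V − E + F = 2 ⇒ (2E)/3 − E + (26 + x) = 2.
Multiply by 6: 2·(2E) − 3·(2E) + 6·(26 + x) = 12, i.e. 156 + 6x − (156 + 3x) = 12.
Collecting terms: 3x = 12, so x = 4.
Then 2E = 156 + 3·4 = 168, so E = 84, V = 2E/3 = 56, F = 26 + 4 = 30.

4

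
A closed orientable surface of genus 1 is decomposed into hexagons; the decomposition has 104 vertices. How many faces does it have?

χ = 2 − 2·1 = 0, and every face is a hexagon so 6F = 2E.
V − E + F = 0 with E = 6F/2 gives 104 − (6/2 − 1)·F = 0, so F = 52 and E = 156.

52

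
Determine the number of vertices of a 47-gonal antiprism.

An antiprism on an n-gon has two n-gon caps and 2n triangles: V = 2·47 = 94, E = 4·47 = 188, F = 2·47 + 2 = 96.

94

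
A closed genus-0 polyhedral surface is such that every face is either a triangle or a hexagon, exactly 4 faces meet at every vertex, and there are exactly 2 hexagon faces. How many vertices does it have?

12

Let x be the number of triangles; then F = 2 + x.
Edge–face incidences: 2E = 6·2 + 3·x = 12 + 3x.
Every vertex has degree 4, so 4V = 2E.
Euler: V − E + F = 2 ⇒ (2E)/4 − E + (2 + x) = 2.
Multiply by 8: 2·(2E) − 4·(2E) + 8·(2 + x) = 16, i.e. 16 + 8x − 2·(12 + 3x) = 16.
Collecting terms: 2x − 8 = 16, so 2x = 24, so x = 12.
Then 2E = 12 + 3·12 = 48, so E = 24, V = 2E/4 = 12, F = 2 + 12 = 14.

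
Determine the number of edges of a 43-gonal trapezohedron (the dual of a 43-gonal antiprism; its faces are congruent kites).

The n-trapezohedron (dual of the n-antiprism) has V = 2·43 + 2 = 88, E = 4·43 = 172, F = 2·43 = 86.

172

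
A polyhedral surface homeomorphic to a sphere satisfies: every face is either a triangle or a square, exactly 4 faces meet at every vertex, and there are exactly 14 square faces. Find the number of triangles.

Let x be the number of triangles; then F = 14 + x.
Edge–face incidences: 2E = 4·14 + 3·x = 56 + 3x.
Every vertex has degree 4, so 4V = 2E.
Euler: V − E + F = 2 ⇒ (2E)/4 − E + (14 + x) = 2.
Multiply by 8: 2·(2E) − 4·(2E) + 8·(14 + x) = 16, i.e. 112 + 8x − 2·(56 + 3x) = 16.
Collecting terms: 2x = 16, so x = 8.
Then 2E = 56 + 3·8 = 80, so E = 40, V = 2E/4 = 20, F = 14 + 8 = 22.

8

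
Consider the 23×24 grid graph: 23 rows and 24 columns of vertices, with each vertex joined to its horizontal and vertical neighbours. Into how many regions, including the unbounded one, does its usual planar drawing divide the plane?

The grid has V = 23·24 = 552 vertices and E = 23·23 + 24·22 = 1057 edges.
F = 2 − V + E = 2 − 552 + 1057 = 507.

507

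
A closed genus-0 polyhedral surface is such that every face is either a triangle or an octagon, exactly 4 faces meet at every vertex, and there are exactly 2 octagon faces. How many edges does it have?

Let x be the number of triangles; then F = 2 + x.
Edge–face incidences: 2E = 8·2 + 3·x = 16 + 3x.
Every vertex has degree 4, so 4V = 2E.
Euler: V − E + F = 2 ⇒ (2E)/4 − E + (2 + x) = 2.
Multiply by 8: 2·(2E) − 4·(2E) + 8·(2 + x) = 16, i.e. 16 + 8x − 2·(16 + 3x) = 16.
Collecting terms: 2x − 16 = 16, so 2x = 32, so x = 16.
Then 2E = 16 + 3·16 = 64, so E = 32, V = 2E/4 = 16, F = 2 + 16 = 18.

32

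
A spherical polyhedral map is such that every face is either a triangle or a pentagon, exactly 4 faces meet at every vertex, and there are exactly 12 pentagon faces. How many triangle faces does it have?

Let x be the number of triangles; then F = 12 + x.
Edge–face incidences: 2E = 5·12 + 3·x = 60 + 3x.
Every vertex has degree 4, so 4V = 2E.
Euler: V − E + F = 2 ⇒ (2E)/4 − E + (12 + x) = 2.
Multiply by 8: 2·(2E) − 4·(2E) + 8·(12 + x) = 16, i.e. 96 + 8x − 2·(60 + 3x) = 16.
Collecting terms: 2x − 24 = 16, so 2x = 40, so x = 20.
Then 2E = 60 + 3·20 = 120, so E = 60, V = 2E/4 = 30, F = 12 + 20 = 32.

20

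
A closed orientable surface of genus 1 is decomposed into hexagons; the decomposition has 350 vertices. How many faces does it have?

χ = 2 − 2·1 = 0, and every face is a hexagon so 6F = 2E.
V − E + F = 0 with E = 6F/2 gives 350 − (6/2 − 1)·F = 0, so F = 175 and E = 525.

175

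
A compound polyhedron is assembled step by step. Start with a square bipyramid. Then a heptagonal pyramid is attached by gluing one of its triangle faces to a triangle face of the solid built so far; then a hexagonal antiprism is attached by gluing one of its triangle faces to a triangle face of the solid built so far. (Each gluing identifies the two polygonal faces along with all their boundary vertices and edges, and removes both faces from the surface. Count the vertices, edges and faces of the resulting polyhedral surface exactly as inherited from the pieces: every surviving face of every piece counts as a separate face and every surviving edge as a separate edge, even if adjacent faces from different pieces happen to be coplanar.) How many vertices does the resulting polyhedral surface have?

20

A square bipyramid: V=6, E=12, F=8.
Attach a heptagonal pyramid (V=8, E=14, F=8) along a 3-gon: merge 3 vertices and 3 edges, delete both glued faces → V=11, E=23, F=14.
Attach a hexagonal antiprism (V=12, E=24, F=14) along a 3-gon: merge 3 vertices and 3 edges, delete both glued faces → V=20, E=44, F=26.
Check: V − E + F = 20 − 44 + 26 = 2.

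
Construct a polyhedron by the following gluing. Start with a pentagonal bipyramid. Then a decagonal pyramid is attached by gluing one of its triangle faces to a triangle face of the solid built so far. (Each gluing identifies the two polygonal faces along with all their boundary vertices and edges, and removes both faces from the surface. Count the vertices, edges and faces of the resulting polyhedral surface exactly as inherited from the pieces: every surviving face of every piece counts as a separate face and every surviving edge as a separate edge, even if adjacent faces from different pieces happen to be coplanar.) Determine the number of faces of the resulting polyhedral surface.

19

A pentagonal bipyramid: V=7, E=15, F=10.
Attach a decagonal pyramid (V=11, E=20, F=11) along a 3-gon: merge 3 vertices and 3 edges, delete both glued faces → V=15, E=32, F=19.
Check: V − E + F = 15 − 32 + 19 = 2.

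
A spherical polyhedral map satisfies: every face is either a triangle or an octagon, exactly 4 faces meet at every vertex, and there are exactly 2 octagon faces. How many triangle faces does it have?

Let x be the number of triangles; then F = 2 + x.
Edge–face incidences: 2E = 8·2 + 3·x = 16 + 3x.
Every vertex has degree 4, so 4V = 2E.
Euler: V − E + F = 2 ⇒ (2E)/4 − E + (2 + x) = 2.
Multiply by 8: 2·(2E) − 4·(2E) + 8·(2 + x) = 16, i.e. 16 + 8x − 2·(16 + 3x) = 16.
Collecting terms: 2x − 16 = 16, so 2x = 32, so x = 16.
Then 2E = 16 + 3·16 = 64, so E = 32, V = 2E/4 = 16, F = 2 + 16 = 18.

16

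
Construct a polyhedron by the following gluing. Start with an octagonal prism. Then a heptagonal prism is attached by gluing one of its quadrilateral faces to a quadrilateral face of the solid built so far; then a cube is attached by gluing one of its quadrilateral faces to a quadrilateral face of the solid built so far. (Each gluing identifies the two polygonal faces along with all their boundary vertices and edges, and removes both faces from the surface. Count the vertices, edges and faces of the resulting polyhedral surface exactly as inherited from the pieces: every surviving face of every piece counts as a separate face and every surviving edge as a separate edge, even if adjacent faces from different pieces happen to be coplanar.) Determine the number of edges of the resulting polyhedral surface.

An octagonal prism: V=16, E=24, F=10.
Attach a heptagonal prism (V=14, E=21, F=9) along a 4-gon: merge 4 vertices and 4 edges, delete both glued faces → V=26, E=41, F=17.
Attach a cube (V=8, E=12, F=6) along a 4-gon: merge 4 vertices and 4 edges, delete both glued faces → V=30, E=49, F=21.
Check: V − E + F = 30 − 49 + 21 = 2.

49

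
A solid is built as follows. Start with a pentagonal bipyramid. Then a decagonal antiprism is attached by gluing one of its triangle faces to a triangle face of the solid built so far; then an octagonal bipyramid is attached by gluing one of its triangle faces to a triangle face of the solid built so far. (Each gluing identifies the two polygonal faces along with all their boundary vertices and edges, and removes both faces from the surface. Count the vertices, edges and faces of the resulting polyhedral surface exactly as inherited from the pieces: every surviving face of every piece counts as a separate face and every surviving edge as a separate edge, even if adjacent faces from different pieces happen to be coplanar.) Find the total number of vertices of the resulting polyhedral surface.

31

A pentagonal bipyramid: V=7, E=15, F=10.
Attach a decagonal antiprism (V=20, E=40, F=22) along a 3-gon: merge 3 vertices and 3 edges, delete both glued faces → V=24, E=52, F=30.
Attach an octagonal bipyramid (V=10, E=24, F=16) along a 3-gon: merge 3 vertices and 3 edges, delete both glued faces → V=31, E=73, F=44.
Check: V − E + F = 31 − 73 + 44 = 2.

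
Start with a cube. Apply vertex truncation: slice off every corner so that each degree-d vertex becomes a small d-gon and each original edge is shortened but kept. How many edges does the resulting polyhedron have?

36

The base solid has V = 8, E = 12, F = 6.
Truncation replaces each original edge-end by a new vertex, so V′ = 2E = 24.
Each original edge survives, and each old vertex of degree d contributes d new edges; summing degrees gives Σd = 2E, so E′ = E + 2E = 3E = 36.
Each original face survives and each original vertex becomes one new face: F′ = F + V = 14.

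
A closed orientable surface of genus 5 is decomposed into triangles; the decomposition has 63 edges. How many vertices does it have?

13

χ = 2 − 2·5 = -8, and every face is a triangle so 3F = 2E.
F = 2E/3 = 42. Then V = -8 + E − F = -8 + 63 − 42 = 13.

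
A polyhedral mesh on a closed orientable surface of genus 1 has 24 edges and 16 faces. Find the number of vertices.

8

For a closed orientable surface of genus 1, χ = 2 − 2·1 = 0.
V = 0 + E − F = 0 + 24 − 16 = 8.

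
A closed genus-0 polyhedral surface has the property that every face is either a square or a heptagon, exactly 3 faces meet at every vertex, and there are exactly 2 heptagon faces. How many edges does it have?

Let x be the number of squares; then F = 2 + x.
Edge–face incidences: 2E = 7·2 + 4·x = 14 + 4x.
Every vertex has degree 3, so 3V = 2E.
Euler: V − E + F = 2 ⇒ (2E)/3 − E + (2 + x) = 2.
Multiply by 6: 2·(2E) − 3·(2E) + 6·(2 + x) = 12, i.e. 12 + 6x − (14 + 4x) = 12.
Collecting terms: 2x − 2 = 12, so 2x = 14, so x = 7.
Then 2E = 14 + 4·7 = 42, so E = 21, V = 2E/3 = 14, F = 2 + 7 = 9.

21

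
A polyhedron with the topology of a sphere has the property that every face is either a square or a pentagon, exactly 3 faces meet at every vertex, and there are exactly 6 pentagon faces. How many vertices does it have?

Let x be the number of squares; then F = 6 + x.
Edge–face incidences: 2E = 5·6 + 4·x = 30 + 4x.
Every vertex has degree 3, so 3V = 2E.
Euler: V − E + F = 2 ⇒ (2E)/3 − E + (6 + x) = 2.
Multiply by 6: 2·(2E) − 3·(2E) + 6·(6 + x) = 12, i.e. 36 + 6x − (30 + 4x) = 12.
Collecting terms: 2x + 6 = 12, so 2x = 6, so x = 3.
Then 2E = 30 + 4·3 = 42, so E = 21, V = 2E/3 = 14, F = 6 + 3 = 9.

14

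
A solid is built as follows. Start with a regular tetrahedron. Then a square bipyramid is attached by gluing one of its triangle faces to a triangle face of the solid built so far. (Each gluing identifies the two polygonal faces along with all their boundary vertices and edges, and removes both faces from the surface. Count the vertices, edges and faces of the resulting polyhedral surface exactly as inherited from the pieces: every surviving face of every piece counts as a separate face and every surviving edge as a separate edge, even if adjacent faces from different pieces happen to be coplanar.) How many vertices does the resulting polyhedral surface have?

A regular tetrahedron: V=4, E=6, F=4.
Attach a square bipyramid (V=6, E=12, F=8) along a 3-gon: merge 3 vertices and 3 edges, delete both glued faces → V=7, E=15, F=10.
Check: V − E + F = 7 − 15 + 10 = 2.

7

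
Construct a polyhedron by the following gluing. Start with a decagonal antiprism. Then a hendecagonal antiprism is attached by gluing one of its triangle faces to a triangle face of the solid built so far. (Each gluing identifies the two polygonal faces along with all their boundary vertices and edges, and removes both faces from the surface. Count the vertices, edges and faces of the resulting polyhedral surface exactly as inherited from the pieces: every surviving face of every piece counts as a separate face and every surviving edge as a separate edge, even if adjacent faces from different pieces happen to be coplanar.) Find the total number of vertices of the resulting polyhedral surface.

39

A decagonal antiprism: V=20, E=40, F=22.
Attach a hendecagonal antiprism (V=22, E=44, F=24) along a 3-gon: merge 3 vertices and 3 edges, delete both glued faces → V=39, E=81, F=44.
Check: V − E + F = 39 − 81 + 44 = 2.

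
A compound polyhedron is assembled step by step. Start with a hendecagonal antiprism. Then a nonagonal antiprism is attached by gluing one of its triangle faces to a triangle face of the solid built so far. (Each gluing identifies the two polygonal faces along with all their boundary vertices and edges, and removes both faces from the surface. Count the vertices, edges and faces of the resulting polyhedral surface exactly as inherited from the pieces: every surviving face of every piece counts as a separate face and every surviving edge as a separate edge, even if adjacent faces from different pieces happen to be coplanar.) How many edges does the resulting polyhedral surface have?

A hendecagonal antiprism: V=22, E=44, F=24.
Attach a nonagonal antiprism (V=18, E=36, F=20) along a 3-gon: merge 3 vertices and 3 edges, delete both glued faces → V=37, E=77, F=42.
Check: V − E + F = 37 − 77 + 42 = 2.

77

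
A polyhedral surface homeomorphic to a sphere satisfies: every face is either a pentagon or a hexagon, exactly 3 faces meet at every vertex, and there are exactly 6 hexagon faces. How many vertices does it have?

Let x be the number of pentagons; then F = 6 + x.
Edge–face incidences: 2E = 6·6 + 5·x = 36 + 5x.
Every vertex has degree 3, so 3V = 2E.
Euler: V − E + F = 2 ⇒ (2E)/3 − E + (6 + x) = 2.
Multiply by 6: 2·(2E) − 3·(2E) + 6·(6 + x) = 12, i.e. 36 + 6x − (36 + 5x) = 12.
Collecting terms: x = 12.
Then 2E = 36 + 5·12 = 96, so E = 48, V = 2E/3 = 32, F = 6 + 12 = 18.

32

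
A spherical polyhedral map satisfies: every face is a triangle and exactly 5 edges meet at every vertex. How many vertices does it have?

12

Each face has 3 edges and each edge borders two faces, so 2E = 3F.
Each vertex has degree 5, so 5V = 2E and hence V = 3F/5.
Euler: V − E + F = 2 ⇒ (3F/5) − (3F/2) + F = 2.
Multiply by 10: (6 − 15 + 10)F = 20, i.e. 1F = 20.
So F = 20, E = 3·20/2 = 30, V = 3·20/5 = 12.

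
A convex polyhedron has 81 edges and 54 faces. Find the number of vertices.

29

Here V − E + F = 2.
V = 2 + E − F = 2 + 81 − 54 = 29.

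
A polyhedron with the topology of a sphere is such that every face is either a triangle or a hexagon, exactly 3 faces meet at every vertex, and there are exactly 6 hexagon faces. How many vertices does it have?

16

Let x be the number of triangles; then F = 6 + x.
Edge–face incidences: 2E = 6·6 + 3·x = 36 + 3x.
Every vertex has degree 3, so 3V = 2E.
Euler: V − E + F = 2 ⇒ (2E)/3 − E + (6 + x) = 2.
Multiply by 6: 2·(2E) − 3·(2E) + 6·(6 + x) = 12, i.e. 36 + 6x − (36 + 3x) = 12.
Collecting terms: 3x = 12, so x = 4.
Then 2E = 36 + 3·4 = 48, so E = 24, V = 2E/3 = 16, F = 6 + 4 = 10.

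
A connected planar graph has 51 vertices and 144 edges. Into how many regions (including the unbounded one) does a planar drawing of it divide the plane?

Euler's formula for a connected plane graph: V − E + F = 2, so F = 2 − 51 + 144 = 95.

95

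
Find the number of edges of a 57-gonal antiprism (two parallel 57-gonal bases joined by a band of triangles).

An antiprism on an n-gon has two n-gon caps and 2n triangles: V = 2·57 = 114, E = 4·57 = 228, F = 2·57 + 2 = 116.

228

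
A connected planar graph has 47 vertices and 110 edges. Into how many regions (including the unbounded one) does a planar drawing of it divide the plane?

65

Euler's formula for a connected plane graph: V − E + F = 2, so F = 2 − 47 + 110 = 65.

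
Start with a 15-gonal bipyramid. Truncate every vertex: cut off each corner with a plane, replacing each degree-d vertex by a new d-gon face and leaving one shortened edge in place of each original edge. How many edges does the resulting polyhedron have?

The base solid has V = 17, E = 45, F = 30.
Truncation replaces each original edge-end by a new vertex, so V′ = 2E = 90.
Each original edge survives, and each old vertex of degree d contributes d new edges; summing degrees gives Σd = 2E, so E′ = E + 2E = 3E = 135.
Each original face survives and each original vertex becomes one new face: F′ = F + V = 47.

135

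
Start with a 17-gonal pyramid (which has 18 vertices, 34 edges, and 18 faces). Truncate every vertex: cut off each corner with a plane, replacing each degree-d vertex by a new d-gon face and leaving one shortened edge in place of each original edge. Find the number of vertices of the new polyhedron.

68

Truncation replaces each original edge-end by a new vertex, so V′ = 2E = 68.
Each original edge survives, and each old vertex of degree d contributes d new edges; summing degrees gives Σd = 2E, so E′ = E + 2E = 3E = 102.
Each original face survives and each original vertex becomes one new face: F′ = F + V = 36.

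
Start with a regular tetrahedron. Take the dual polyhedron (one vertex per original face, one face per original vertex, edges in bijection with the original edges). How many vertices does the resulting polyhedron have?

4

The base solid has V = 4, E = 6, F = 4.
The dual swaps V and F and preserves E: V′ = F = 4, E′ = E = 6, F′ = V = 4.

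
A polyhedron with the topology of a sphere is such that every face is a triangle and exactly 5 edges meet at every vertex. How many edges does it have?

Each face has 3 edges and each edge borders two faces, so 2E = 3F.
Each vertex has degree 5, so 5V = 2E and hence V = 3F/5.
Euler: V − E + F = 2 ⇒ (3F/5) − (3F/2) + F = 2.
Multiply by 10: (6 − 15 + 10)F = 20, i.e. 1F = 20.
So F = 20, E = 3·20/2 = 30, V = 3·20/5 = 12.

30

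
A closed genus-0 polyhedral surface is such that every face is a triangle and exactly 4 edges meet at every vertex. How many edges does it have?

Each face has 3 edges and each edge borders two faces, so 2E = 3F.
Each vertex has degree 4, so 4V = 2E and hence V = 3F/4.
Euler: V − E + F = 2 ⇒ (3F/4) − (3F/2) + F = 2.
Multiply by 8: (6 − 12 + 8)F = 16, i.e. 2F = 16.
So F = 8, E = 3·8/2 = 12, V = 3·8/4 = 6.

12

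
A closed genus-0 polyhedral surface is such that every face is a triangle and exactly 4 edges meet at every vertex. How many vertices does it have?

6

Each face has 3 edges and each edge borders two faces, so 2E = 3F.
Each vertex has degree 4, so 4V = 2E and hence V = 3F/4.
Euler: V − E + F = 2 ⇒ (3F/4) − (3F/2) + F = 2.
Multiply by 8: (6 − 12 + 8)F = 16, i.e. 2F = 16.
So F = 8, E = 3·8/2 = 12, V = 3·8/4 = 6.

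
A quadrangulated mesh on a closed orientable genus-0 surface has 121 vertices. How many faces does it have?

119

χ = 2 − 2·0 = 2, and every face is a square so 4F = 2E.
V − E + F = 2 with E = 4F/2 gives 121 − (4/2 − 1)·F = 2, so F = 119 and E = 238.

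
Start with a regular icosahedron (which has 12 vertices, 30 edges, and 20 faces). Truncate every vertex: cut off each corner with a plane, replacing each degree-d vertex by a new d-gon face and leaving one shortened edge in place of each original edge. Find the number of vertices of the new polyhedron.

60

Truncation replaces each original edge-end by a new vertex, so V′ = 2E = 60.
Each original edge survives, and each old vertex of degree d contributes d new edges; summing degrees gives Σd = 2E, so E′ = E + 2E = 3E = 90.
Each original face survives and each original vertex becomes one new face: F′ = F + V = 32.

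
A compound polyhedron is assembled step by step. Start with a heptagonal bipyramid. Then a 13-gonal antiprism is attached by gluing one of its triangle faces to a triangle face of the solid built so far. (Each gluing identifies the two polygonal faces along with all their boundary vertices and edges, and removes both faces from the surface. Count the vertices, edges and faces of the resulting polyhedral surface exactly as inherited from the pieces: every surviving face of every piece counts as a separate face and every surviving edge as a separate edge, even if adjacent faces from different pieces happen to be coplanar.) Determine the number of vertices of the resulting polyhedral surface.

A heptagonal bipyramid: V=9, E=21, F=14.
Attach a 13-gonal antiprism (V=26, E=52, F=28) along a 3-gon: merge 3 vertices and 3 edges, delete both glued faces → V=32, E=70, F=40.
Check: V − E + F = 32 − 70 + 40 = 2.

32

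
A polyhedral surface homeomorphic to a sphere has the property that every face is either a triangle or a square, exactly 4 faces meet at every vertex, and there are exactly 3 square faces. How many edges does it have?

18

Let x be the number of triangles; then F = 3 + x.
Edge–face incidences: 2E = 4·3 + 3·x = 12 + 3x.
Every vertex has degree 4, so 4V = 2E.
Euler: V − E + F = 2 ⇒ (2E)/4 − E + (3 + x) = 2.
Multiply by 8: 2·(2E) − 4·(2E) + 8·(3 + x) = 16, i.e. 24 + 8x − 2·(12 + 3x) = 16.
Collecting terms: 2x = 16, so x = 8.
Then 2E = 12 + 3·8 = 36, so E = 18, V = 2E/4 = 9, F = 3 + 8 = 11.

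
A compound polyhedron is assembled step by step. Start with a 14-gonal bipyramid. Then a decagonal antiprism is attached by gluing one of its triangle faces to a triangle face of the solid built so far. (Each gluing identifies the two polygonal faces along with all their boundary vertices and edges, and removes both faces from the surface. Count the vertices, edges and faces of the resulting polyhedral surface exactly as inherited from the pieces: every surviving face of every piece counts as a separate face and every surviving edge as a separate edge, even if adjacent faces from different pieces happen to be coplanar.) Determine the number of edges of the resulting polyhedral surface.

A 14-gonal bipyramid: V=16, E=42, F=28.
Attach a decagonal antiprism (V=20, E=40, F=22) along a 3-gon: merge 3 vertices and 3 edges, delete both glued faces → V=33, E=79, F=48.
Check: V − E + F = 33 − 79 + 48 = 2.

79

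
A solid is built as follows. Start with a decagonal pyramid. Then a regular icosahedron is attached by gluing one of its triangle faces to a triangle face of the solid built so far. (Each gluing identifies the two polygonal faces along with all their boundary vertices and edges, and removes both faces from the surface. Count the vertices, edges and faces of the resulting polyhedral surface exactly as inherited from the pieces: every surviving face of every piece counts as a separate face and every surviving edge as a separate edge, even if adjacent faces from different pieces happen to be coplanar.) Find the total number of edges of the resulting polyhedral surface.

47

A decagonal pyramid: V=11, E=20, F=11.
Attach a regular icosahedron (V=12, E=30, F=20) along a 3-gon: merge 3 vertices and 3 edges, delete both glued faces → V=20, E=47, F=29.
Check: V − E + F = 20 − 47 + 29 = 2.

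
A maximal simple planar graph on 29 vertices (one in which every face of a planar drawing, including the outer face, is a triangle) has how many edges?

In a plane triangulation 3F = 2E and V − E + F = 2, so E = 3V − 6 = 3·29 − 6 = 81.

81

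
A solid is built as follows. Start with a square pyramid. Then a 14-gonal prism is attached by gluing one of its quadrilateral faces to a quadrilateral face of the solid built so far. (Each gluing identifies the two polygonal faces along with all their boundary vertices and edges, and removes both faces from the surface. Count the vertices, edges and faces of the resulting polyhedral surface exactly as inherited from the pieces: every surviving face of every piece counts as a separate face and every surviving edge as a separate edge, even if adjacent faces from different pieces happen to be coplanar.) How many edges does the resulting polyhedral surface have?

46

A square pyramid: V=5, E=8, F=5.
Attach a 14-gonal prism (V=28, E=42, F=16) along a 4-gon: merge 4 vertices and 4 edges, delete both glued faces → V=29, E=46, F=19.
Check: V − E + F = 29 − 46 + 19 = 2.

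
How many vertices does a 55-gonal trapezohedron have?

112

The n-trapezohedron (dual of the n-antiprism) has V = 2·55 + 2 = 112, E = 4·55 = 220, F = 2·55 = 110.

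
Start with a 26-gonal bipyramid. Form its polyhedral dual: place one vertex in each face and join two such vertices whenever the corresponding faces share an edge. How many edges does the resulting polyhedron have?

78

The base solid has V = 28, E = 78, F = 52.
The dual swaps V and F and preserves E: V′ = F = 52, E′ = E = 78, F′ = V = 28.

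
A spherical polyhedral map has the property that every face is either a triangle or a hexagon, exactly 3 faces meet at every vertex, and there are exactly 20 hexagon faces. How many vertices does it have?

Let x be the number of triangles; then F = 20 + x.
Edge–face incidences: 2E = 6·20 + 3·x = 120 + 3x.
Every vertex has degree 3, so 3V = 2E.
Euler: V − E + F = 2 ⇒ (2E)/3 − E + (20 + x) = 2.
Multiply by 6: 2·(2E) − 3·(2E) + 6·(20 + x) = 12, i.e. 120 + 6x − (120 + 3x) = 12.
Collecting terms: 3x = 12, so x = 4.
Then 2E = 120 + 3·4 = 132, so E = 66, V = 2E/3 = 44, F = 20 + 4 = 24.

44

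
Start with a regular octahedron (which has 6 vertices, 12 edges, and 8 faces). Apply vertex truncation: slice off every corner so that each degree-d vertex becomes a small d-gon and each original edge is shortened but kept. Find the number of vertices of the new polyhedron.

24

Truncation replaces each original edge-end by a new vertex, so V′ = 2E = 24.
Each original edge survives, and each old vertex of degree d contributes d new edges; summing degrees gives Σd = 2E, so E′ = E + 2E = 3E = 36.
Each original face survives and each original vertex becomes one new face: F′ = F + V = 14.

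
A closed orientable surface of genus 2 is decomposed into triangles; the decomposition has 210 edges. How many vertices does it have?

68

χ = 2 − 2·2 = -2, and every face is a triangle so 3F = 2E.
F = 2E/3 = 140. Then V = -2 + E − F = -2 + 210 − 140 = 68.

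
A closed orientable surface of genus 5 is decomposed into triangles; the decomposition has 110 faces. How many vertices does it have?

χ = 2 − 2·5 = -8, and every face is a triangle so 3F = 2E.
E = 3·110/2 = 165. Then V = -8 + E − F = -8 + 165 − 110 = 47.

47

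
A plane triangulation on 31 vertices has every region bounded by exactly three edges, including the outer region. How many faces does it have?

In a plane triangulation 3F = 2E and V − E + F = 2, so F = 2V − 4 = 2·31 − 4 = 58.

58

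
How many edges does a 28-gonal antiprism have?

112

An antiprism on an n-gon has two n-gon caps and 2n triangles: V = 2·28 = 56, E = 4·28 = 112, F = 2·28 + 2 = 58.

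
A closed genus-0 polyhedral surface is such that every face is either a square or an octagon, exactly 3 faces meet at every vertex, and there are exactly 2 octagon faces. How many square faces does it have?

8

Let x be the number of squares; then F = 2 + x.
Edge–face incidences: 2E = 8·2 + 4·x = 16 + 4x.
Every vertex has degree 3, so 3V = 2E.
Euler: V − E + F = 2 ⇒ (2E)/3 − E + (2 + x) = 2.
Multiply by 6: 2·(2E) − 3·(2E) + 6·(2 + x) = 12, i.e. 12 + 6x − (16 + 4x) = 12.
Collecting terms: 2x − 4 = 12, so 2x = 16, so x = 8.
Then 2E = 16 + 4·8 = 48, so E = 24, V = 2E/3 = 16, F = 2 + 8 = 10.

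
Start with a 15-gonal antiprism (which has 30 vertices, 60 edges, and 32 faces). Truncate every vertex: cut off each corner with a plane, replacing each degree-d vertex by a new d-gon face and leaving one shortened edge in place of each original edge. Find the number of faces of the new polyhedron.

Truncation replaces each original edge-end by a new vertex, so V′ = 2E = 120.
Each original edge survives, and each old vertex of degree d contributes d new edges; summing degrees gives Σd = 2E, so E′ = E + 2E = 3E = 180.
Each original face survives and each original vertex becomes one new face: F′ = F + V = 62.

62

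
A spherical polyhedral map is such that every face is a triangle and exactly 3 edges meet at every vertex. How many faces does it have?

4

Each face has 3 edges and each edge borders two faces, so 2E = 3F.
Each vertex has degree 3, so 3V = 2E and hence V = 3F/3.
Euler: V − E + F = 2 ⇒ (3F/3) − (3F/2) + F = 2.
Multiply by 6: (6 − 9 + 6)F = 12, i.e. 3F = 12.
So F = 4, E = 3·4/2 = 6, V = 3·4/3 = 4.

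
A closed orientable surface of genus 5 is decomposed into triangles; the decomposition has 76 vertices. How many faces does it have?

χ = 2 − 2·5 = -8, and every face is a triangle so 3F = 2E.
V − E + F = -8 with E = 3F/2 gives 76 − (3/2 − 1)·F = -8, so F = 168 and E = 252.

168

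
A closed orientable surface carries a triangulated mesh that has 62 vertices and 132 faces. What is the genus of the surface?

3

Every face is a triangle, so 2E = 3·132 = 396, giving E = 198.
χ = V − E + F = 62 − 198 + 132 = -4.
For a closed orientable surface χ = 2 − 2g, so g = (2 − (-4))/2 = 3.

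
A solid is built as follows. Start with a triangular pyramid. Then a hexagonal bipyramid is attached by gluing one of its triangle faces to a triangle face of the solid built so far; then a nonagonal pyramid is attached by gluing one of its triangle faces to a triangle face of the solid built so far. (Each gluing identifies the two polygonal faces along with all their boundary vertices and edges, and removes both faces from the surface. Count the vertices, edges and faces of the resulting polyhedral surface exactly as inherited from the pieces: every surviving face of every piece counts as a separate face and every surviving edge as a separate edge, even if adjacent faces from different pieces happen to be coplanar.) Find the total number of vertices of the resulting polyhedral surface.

A triangular pyramid: V=4, E=6, F=4.
Attach a hexagonal bipyramid (V=8, E=18, F=12) along a 3-gon: merge 3 vertices and 3 edges, delete both glued faces → V=9, E=21, F=14.
Attach a nonagonal pyramid (V=10, E=18, F=10) along a 3-gon: merge 3 vertices and 3 edges, delete both glued faces → V=16, E=36, F=22.
Check: V − E + F = 16 − 36 + 22 = 2.

16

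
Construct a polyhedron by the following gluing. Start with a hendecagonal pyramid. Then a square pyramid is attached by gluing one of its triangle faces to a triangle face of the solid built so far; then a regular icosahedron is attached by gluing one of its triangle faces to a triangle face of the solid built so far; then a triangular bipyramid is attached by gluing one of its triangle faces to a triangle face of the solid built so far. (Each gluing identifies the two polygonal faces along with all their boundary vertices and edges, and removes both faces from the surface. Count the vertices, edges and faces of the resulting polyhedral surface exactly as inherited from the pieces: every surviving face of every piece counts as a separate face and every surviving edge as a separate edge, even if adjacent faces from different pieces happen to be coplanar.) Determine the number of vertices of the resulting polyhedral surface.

25

A hendecagonal pyramid: V=12, E=22, F=12.
Attach a square pyramid (V=5, E=8, F=5) along a 3-gon: merge 3 vertices and 3 edges, delete both glued faces → V=14, E=27, F=15.
Attach a regular icosahedron (V=12, E=30, F=20) along a 3-gon: merge 3 vertices and 3 edges, delete both glued faces → V=23, E=54, F=33.
Attach a triangular bipyramid (V=5, E=9, F=6) along a 3-gon: merge 3 vertices and 3 edges, delete both glued faces → V=25, E=60, F=37.
Check: V − E + F = 25 − 60 + 37 = 2.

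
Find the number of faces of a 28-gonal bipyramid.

56

A bipyramid over an n-gon has 2n triangular faces and n + 2 vertices: V = 28 + 2 = 30, E = 3·28 = 84, F = 2·28 = 56.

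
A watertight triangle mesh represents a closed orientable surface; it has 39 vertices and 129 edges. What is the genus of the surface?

Every face is a triangle and each edge borders two faces, so 3F = 2·129, giving F = 86.
χ = V − E + F = 39 − 129 + 86 = -4.
For a closed orientable surface χ = 2 − 2g, so g = (2 − (-4))/2 = 3.

3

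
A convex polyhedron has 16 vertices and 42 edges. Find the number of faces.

28

Here V − E + F = 2.
F = 2 − V + E = 2 − 16 + 42 = 28.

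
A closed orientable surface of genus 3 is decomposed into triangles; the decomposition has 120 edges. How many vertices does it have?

χ = 2 − 2·3 = -4, and every face is a triangle so 3F = 2E.
F = 2E/3 = 80. Then V = -4 + E − F = -4 + 120 − 80 = 36.

36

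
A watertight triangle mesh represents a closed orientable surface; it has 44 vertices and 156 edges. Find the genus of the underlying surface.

Every face is a triangle and each edge borders two faces, so 3F = 2·156, giving F = 104.
χ = V − E + F = 44 − 156 + 104 = -8.
For a closed orientable surface χ = 2 − 2g, so g = (2 − (-8))/2 = 5.

5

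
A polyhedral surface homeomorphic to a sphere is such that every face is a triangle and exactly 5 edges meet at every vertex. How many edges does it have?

Each face has 3 edges and each edge borders two faces, so 2E = 3F.
Each vertex has degree 5, so 5V = 2E and hence V = 3F/5.
Euler: V − E + F = 2 ⇒ (3F/5) − (3F/2) + F = 2.
Multiply by 10: (6 − 15 + 10)F = 20, i.e. 1F = 20.
So F = 20, E = 3·20/2 = 30, V = 3·20/5 = 12.

30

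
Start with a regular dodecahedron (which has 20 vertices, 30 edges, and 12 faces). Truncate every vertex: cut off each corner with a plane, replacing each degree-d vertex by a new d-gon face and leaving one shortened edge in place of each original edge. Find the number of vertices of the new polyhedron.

Truncation replaces each original edge-end by a new vertex, so V′ = 2E = 60.
Each original edge survives, and each old vertex of degree d contributes d new edges; summing degrees gives Σd = 2E, so E′ = E + 2E = 3E = 90.
Each original face survives and each original vertex becomes one new face: F′ = F + V = 32.

60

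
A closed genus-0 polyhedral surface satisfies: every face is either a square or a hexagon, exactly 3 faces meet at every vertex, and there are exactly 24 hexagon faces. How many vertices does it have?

56

Let x be the number of squares; then F = 24 + x.
Edge–face incidences: 2E = 6·24 + 4·x = 144 + 4x.
Every vertex has degree 3, so 3V = 2E.
Euler: V − E + F = 2 ⇒ (2E)/3 − E + (24 + x) = 2.
Multiply by 6: 2·(2E) − 3·(2E) + 6·(24 + x) = 12, i.e. 144 + 6x − (144 + 4x) = 12.
Collecting terms: 2x = 12, so x = 6.
Then 2E = 144 + 4·6 = 168, so E = 84, V = 2E/3 = 56, F = 24 + 6 = 30.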